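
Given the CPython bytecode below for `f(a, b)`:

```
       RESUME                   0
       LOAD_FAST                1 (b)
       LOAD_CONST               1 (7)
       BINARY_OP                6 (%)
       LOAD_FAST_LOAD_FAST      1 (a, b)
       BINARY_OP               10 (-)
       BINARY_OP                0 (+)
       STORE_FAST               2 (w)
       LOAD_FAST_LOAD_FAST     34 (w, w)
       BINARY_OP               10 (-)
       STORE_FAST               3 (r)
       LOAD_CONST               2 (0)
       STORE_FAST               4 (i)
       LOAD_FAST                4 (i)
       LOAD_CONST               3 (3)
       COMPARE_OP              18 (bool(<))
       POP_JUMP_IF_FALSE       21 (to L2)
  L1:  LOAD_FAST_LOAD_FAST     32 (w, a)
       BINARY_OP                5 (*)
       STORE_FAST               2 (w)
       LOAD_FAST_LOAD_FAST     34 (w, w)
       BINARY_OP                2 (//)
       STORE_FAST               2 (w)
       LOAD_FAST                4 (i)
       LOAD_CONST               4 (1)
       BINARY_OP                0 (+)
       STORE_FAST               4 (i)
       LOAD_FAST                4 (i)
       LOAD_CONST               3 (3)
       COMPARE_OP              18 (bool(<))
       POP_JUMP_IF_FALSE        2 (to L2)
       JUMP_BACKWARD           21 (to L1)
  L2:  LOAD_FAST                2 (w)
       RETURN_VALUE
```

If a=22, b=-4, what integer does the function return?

LOAD_FAST b → push -4. Stack: [-4]
LOAD_CONST → push 7. Stack: [-4, 7]
BINARY_OP % → -4 % 7 = 3. Stack: [3]
LOAD_FAST_LOAD_FAST a,b → push 22,-4. Stack: [3, 22, -4]
BINARY_OP - → 22 - -4 = 26. Stack: [3, 26]
BINARY_OP + → 3 + 26 = 29. Stack: [29]
STORE_FAST w → w=29. Stack: []
LOAD_FAST_LOAD_FAST w,w → push 29,29. Stack: [29, 29]
BINARY_OP - → 29 - 29 = 0. Stack: [0]
STORE_FAST r → r=0. Stack: []
LOAD_CONST → push 0. Stack: [0]
STORE_FAST i → i=0. Stack: []
LOAD_FAST i → push 0. Stack: [0]
LOAD_CONST → push 3. Stack: [0, 3]
COMPARE_OP bool(<) → 0 vs 3 = True. Stack: [True]
POP_JUMP_IF_FALSE → pop True; no jump. Stack: []
LOAD_FAST_LOAD_FAST w,a → push 29,22. Stack: [29, 22]
BINARY_OP * → 29 * 22 = 638. Stack: [638]
STORE_FAST w → w=638. Stack: []
LOAD_FAST_LOAD_FAST w,w → push 638,638. Stack: [638, 638]
BINARY_OP // → 638 // 638 = 1. Stack: [1]
STORE_FAST w → w=1. Stack: []
LOAD_FAST i → push 0. Stack: [0]
LOAD_CONST → push 1. Stack: [0, 1]
BINARY_OP + → 0 + 1 = 1. Stack: [1]
STORE_FAST i → i=1. Stack: []
LOAD_FAST i → push 1. Stack: [1]
LOAD_CONST → push 3. Stack: [1, 3]
COMPARE_OP bool(<) → 1 vs 3 = True. Stack: [True]
POP_JUMP_IF_FALSE → pop True; no jump. Stack: []
LOAD_FAST_LOAD_FAST w,a → push 1,22. Stack: [1, 22]
BINARY_OP * → 1 * 22 = 22. Stack: [22]
STORE_FAST w → w=22. Stack: []
LOAD_FAST_LOAD_FAST w,w → push 22,22. Stack: [22, 22]
BINARY_OP // → 22 // 22 = 1. Stack: [1]
STORE_FAST w → w=1. Stack: []
LOAD_FAST i → push 1. Stack: [1]
LOAD_CONST → push 1. Stack: [1, 1]
BINARY_OP + → 1 + 1 = 2. Stack: [2]
STORE_FAST i → i=2. Stack: []
LOAD_FAST i → push 2. Stack: [2]
LOAD_CONST → push 3. Stack: [2, 3]
COMPARE_OP bool(<) → 2 vs 3 = True. Stack: [True]
POP_JUMP_IF_FALSE → pop True; no jump. Stack: []
LOAD_FAST_LOAD_FAST w,a → push 1,22. Stack: [1, 22]
BINARY_OP * → 1 * 22 = 22. Stack: [22]
STORE_FAST w → w=22. Stack: []
LOAD_FAST_LOAD_FAST w,w → push 22,22. Stack: [22, 22]
BINARY_OP // → 22 // 22 = 1. Stack: [1]
STORE_FAST w → w=1. Stack: []
LOAD_FAST i → push 2. Stack: [2]
LOAD_CONST → push 1. Stack: [2, 1]
BINARY_OP + → 2 + 1 = 3. Stack: [3]
STORE_FAST i → i=3. Stack: []
LOAD_FAST i → push 3. Stack: [3]
LOAD_CONST → push 3. Stack: [3, 3]
COMPARE_OP bool(<) → 3 vs 3 = False. Stack: [False]
POP_JUMP_IF_FALSE → pop False; jump. Stack: []
LOAD_FAST w → push 1. Stack: [1]
RETURN_VALUE → return 1.

1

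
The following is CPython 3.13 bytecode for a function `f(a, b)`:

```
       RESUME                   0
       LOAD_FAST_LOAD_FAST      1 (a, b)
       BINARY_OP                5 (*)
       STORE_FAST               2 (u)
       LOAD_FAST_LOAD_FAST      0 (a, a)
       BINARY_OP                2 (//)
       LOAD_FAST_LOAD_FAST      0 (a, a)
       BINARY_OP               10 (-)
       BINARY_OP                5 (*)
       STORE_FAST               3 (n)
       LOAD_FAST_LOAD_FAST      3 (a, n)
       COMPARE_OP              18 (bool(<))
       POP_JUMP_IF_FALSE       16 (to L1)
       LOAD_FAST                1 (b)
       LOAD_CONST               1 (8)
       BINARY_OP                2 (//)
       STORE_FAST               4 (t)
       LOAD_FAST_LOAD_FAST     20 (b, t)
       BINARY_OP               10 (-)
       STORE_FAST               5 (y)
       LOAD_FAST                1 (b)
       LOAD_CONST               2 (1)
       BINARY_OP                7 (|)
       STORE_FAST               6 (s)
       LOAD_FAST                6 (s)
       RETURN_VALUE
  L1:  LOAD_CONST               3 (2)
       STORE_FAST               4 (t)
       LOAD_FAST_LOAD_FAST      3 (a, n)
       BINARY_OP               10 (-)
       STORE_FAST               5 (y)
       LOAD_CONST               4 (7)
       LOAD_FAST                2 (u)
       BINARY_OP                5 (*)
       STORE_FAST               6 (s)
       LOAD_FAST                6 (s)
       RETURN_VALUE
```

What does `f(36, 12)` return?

LOAD_FAST_LOAD_FAST a,b → push 36,12. Stack: [36, 12]
BINARY_OP * → 36 * 12 = 432. Stack: [432]
STORE_FAST u → u=432. Stack: []
LOAD_FAST_LOAD_FAST a,a → push 36,36. Stack: [36, 36]
BINARY_OP // → 36 // 36 = 1. Stack: [1]
LOAD_FAST_LOAD_FAST a,a → push 36,36. Stack: [1, 36, 36]
BINARY_OP - → 36 - 36 = 0. Stack: [1, 0]
BINARY_OP * → 1 * 0 = 0. Stack: [0]
STORE_FAST n → n=0. Stack: []
LOAD_FAST_LOAD_FAST a,n → push 36,0. Stack: [36, 0]
COMPARE_OP bool(<) → 36 vs 0 = False. Stack: [False]
POP_JUMP_IF_FALSE → pop False; jump. Stack: []
LOAD_CONST → push 2. Stack: [2]
STORE_FAST t → t=2. Stack: []
LOAD_FAST_LOAD_FAST a,n → push 36,0. Stack: [36, 0]
BINARY_OP - → 36 - 0 = 36. Stack: [36]
STORE_FAST y → y=36. Stack: []
LOAD_CONST → push 7. Stack: [7]
LOAD_FAST u → push 432. Stack: [7, 432]
BINARY_OP * → 7 * 432 = 3024. Stack: [3024]
STORE_FAST s → s=3024. Stack: []
LOAD_FAST s → push 3024. Stack: [3024]
RETURN_VALUE → return 3024.

3024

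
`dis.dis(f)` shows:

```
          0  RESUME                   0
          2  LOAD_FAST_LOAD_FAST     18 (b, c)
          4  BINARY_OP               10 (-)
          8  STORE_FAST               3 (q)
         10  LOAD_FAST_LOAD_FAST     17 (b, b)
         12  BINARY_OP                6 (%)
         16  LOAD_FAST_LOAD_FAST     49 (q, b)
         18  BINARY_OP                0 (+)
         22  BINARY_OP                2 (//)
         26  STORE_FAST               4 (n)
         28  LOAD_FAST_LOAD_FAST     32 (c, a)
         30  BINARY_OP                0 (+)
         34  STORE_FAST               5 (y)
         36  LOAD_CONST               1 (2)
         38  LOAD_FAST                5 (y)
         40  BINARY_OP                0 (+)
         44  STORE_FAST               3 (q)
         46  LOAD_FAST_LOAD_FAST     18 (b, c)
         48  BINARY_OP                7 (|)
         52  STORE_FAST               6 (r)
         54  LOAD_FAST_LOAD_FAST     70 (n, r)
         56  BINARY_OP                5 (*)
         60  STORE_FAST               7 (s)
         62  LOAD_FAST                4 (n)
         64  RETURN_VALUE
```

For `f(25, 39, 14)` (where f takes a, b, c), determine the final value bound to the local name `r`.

LOAD_FAST_LOAD_FAST b,c → push 39,14. Stack: [39, 14]
BINARY_OP - → 39 - 14 = 25. Stack: [25]
STORE_FAST q → q=25. Stack: []
LOAD_FAST_LOAD_FAST b,b → push 39,39. Stack: [39, 39]
BINARY_OP % → 39 % 39 = 0. Stack: [0]
LOAD_FAST_LOAD_FAST q,b → push 25,39. Stack: [0, 25, 39]
BINARY_OP + → 25 + 39 = 64. Stack: [0, 64]
BINARY_OP // → 0 // 64 = 0. Stack: [0]
STORE_FAST n → n=0. Stack: []
LOAD_FAST_LOAD_FAST c,a → push 14,25. Stack: [14, 25]
BINARY_OP + → 14 + 25 = 39. Stack: [39]
STORE_FAST y → y=39. Stack: []
LOAD_CONST → push 2. Stack: [2]
LOAD_FAST y → push 39. Stack: [2, 39]
BINARY_OP + → 2 + 39 = 41. Stack: [41]
STORE_FAST q → q=41. Stack: []
LOAD_FAST_LOAD_FAST b,c → push 39,14. Stack: [39, 14]
BINARY_OP | → 39 | 14 = 47. Stack: [47]
STORE_FAST r → r=47. Stack: []
LOAD_FAST_LOAD_FAST n,r → push 0,47. Stack: [0, 47]
BINARY_OP * → 0 * 47 = 0. Stack: [0]
STORE_FAST s → s=0. Stack: []
LOAD_FAST n → push 0. Stack: [0]
RETURN_VALUE → return 0.

47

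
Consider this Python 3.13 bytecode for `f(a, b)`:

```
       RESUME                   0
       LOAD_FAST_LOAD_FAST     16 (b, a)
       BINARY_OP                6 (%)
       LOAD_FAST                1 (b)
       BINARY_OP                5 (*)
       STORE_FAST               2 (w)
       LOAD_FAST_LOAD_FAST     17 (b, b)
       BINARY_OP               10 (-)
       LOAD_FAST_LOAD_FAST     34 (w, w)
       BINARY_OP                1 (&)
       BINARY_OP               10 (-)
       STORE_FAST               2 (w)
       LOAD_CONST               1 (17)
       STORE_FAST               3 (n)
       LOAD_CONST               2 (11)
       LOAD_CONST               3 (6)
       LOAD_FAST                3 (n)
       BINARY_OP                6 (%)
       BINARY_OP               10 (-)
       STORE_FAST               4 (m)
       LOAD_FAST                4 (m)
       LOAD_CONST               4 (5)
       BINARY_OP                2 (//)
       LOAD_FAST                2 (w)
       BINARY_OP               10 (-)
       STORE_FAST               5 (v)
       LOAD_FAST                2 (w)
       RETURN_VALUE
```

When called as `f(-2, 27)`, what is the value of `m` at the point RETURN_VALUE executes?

5

LOAD_FAST_LOAD_FAST b,a → push 27,-2. Stack: [27, -2]
BINARY_OP % → 27 % -2 = -1. Stack: [-1]
LOAD_FAST b → push 27. Stack: [-1, 27]
BINARY_OP * → -1 * 27 = -27. Stack: [-27]
STORE_FAST w → w=-27. Stack: []
LOAD_FAST_LOAD_FAST b,b → push 27,27. Stack: [27, 27]
BINARY_OP - → 27 - 27 = 0. Stack: [0]
LOAD_FAST_LOAD_FAST w,w → push -27,-27. Stack: [0, -27, -27]
BINARY_OP & → -27 & -27 = -27. Stack: [0, -27]
BINARY_OP - → 0 - -27 = 27. Stack: [27]
STORE_FAST w → w=27. Stack: []
LOAD_CONST → push 17. Stack: [17]
STORE_FAST n → n=17. Stack: []
LOAD_CONST → push 11. Stack: [11]
LOAD_CONST → push 6. Stack: [11, 6]
LOAD_FAST n → push 17. Stack: [11, 6, 17]
BINARY_OP % → 6 % 17 = 6. Stack: [11, 6]
BINARY_OP - → 11 - 6 = 5. Stack: [5]
STORE_FAST m → m=5. Stack: []
LOAD_FAST m → push 5. Stack: [5]
LOAD_CONST → push 5. Stack: [5, 5]
BINARY_OP // → 5 // 5 = 1. Stack: [1]
LOAD_FAST w → push 27. Stack: [1, 27]
BINARY_OP - → 1 - 27 = -26. Stack: [-26]
STORE_FAST v → v=-26. Stack: []
LOAD_FAST w → push 27. Stack: [27]
RETURN_VALUE → return 27.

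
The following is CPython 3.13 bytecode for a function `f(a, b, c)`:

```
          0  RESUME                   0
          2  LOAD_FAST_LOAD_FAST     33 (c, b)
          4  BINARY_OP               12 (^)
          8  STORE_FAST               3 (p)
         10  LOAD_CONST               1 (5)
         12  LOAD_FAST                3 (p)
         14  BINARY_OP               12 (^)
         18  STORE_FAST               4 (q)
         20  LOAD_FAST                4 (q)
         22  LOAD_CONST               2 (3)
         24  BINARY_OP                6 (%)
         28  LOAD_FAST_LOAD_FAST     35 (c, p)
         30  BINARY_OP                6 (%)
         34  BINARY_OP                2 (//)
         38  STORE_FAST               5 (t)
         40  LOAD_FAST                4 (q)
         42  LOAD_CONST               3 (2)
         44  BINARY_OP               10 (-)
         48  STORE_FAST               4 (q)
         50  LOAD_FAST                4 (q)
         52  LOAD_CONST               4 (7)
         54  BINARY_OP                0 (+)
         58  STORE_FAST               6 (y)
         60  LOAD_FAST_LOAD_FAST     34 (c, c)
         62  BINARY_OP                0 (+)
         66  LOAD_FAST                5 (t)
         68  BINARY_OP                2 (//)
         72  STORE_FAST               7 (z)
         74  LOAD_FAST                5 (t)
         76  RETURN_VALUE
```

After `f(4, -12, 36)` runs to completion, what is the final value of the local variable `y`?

LOAD_FAST_LOAD_FAST c,b → push 36,-12. Stack: [36, -12]
BINARY_OP ^ → 36 ^ -12 = -48. Stack: [-48]
STORE_FAST p → p=-48. Stack: []
LOAD_CONST → push 5. Stack: [5]
LOAD_FAST p → push -48. Stack: [5, -48]
BINARY_OP ^ → 5 ^ -48 = -43. Stack: [-43]
STORE_FAST q → q=-43. Stack: []
LOAD_FAST q → push -43. Stack: [-43]
LOAD_CONST → push 3. Stack: [-43, 3]
BINARY_OP % → -43 % 3 = 2. Stack: [2]
LOAD_FAST_LOAD_FAST c,p → push 36,-48. Stack: [2, 36, -48]
BINARY_OP % → 36 % -48 = -12. Stack: [2, -12]
BINARY_OP // → 2 // -12 = -1. Stack: [-1]
STORE_FAST t → t=-1. Stack: []
LOAD_FAST q → push -43. Stack: [-43]
LOAD_CONST → push 2. Stack: [-43, 2]
BINARY_OP - → -43 - 2 = -45. Stack: [-45]
STORE_FAST q → q=-45. Stack: []
LOAD_FAST q → push -45. Stack: [-45]
LOAD_CONST → push 7. Stack: [-45, 7]
BINARY_OP + → -45 + 7 = -38. Stack: [-38]
STORE_FAST y → y=-38. Stack: []
LOAD_FAST_LOAD_FAST c,c → push 36,36. Stack: [36, 36]
BINARY_OP + → 36 + 36 = 72. Stack: [72]
LOAD_FAST t → push -1. Stack: [72, -1]
BINARY_OP // → 72 // -1 = -72. Stack: [-72]
STORE_FAST z → z=-72. Stack: []
LOAD_FAST t → push -1. Stack: [-1]
RETURN_VALUE → return -1.

-38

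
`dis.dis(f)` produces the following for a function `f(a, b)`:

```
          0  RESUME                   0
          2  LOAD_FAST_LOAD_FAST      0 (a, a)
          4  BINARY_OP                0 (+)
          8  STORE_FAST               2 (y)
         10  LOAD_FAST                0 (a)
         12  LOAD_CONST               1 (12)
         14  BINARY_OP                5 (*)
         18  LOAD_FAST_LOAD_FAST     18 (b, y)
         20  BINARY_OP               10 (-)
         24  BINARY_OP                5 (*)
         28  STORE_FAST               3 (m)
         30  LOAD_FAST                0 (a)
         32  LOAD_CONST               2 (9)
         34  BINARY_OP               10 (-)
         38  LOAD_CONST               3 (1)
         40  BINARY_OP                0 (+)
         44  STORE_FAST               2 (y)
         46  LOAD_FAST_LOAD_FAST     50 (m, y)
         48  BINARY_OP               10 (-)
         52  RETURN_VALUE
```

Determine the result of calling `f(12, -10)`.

-4900

LOAD_FAST_LOAD_FAST a,a → push 12,12. Stack: [12, 12]
BINARY_OP + → 12 + 12 = 24. Stack: [24]
STORE_FAST y → y=24. Stack: []
LOAD_FAST a → push 12. Stack: [12]
LOAD_CONST → push 12. Stack: [12, 12]
BINARY_OP * → 12 * 12 = 144. Stack: [144]
LOAD_FAST_LOAD_FAST b,y → push -10,24. Stack: [144, -10, 24]
BINARY_OP - → -10 - 24 = -34. Stack: [144, -34]
BINARY_OP * → 144 * -34 = -4896. Stack: [-4896]
STORE_FAST m → m=-4896. Stack: []
LOAD_FAST a → push 12. Stack: [12]
LOAD_CONST → push 9. Stack: [12, 9]
BINARY_OP - → 12 - 9 = 3. Stack: [3]
LOAD_CONST → push 1. Stack: [3, 1]
BINARY_OP + → 3 + 1 = 4. Stack: [4]
STORE_FAST y → y=4. Stack: []
LOAD_FAST_LOAD_FAST m,y → push -4896,4. Stack: [-4896, 4]
BINARY_OP - → -4896 - 4 = -4900. Stack: [-4900]
RETURN_VALUE → return -4900.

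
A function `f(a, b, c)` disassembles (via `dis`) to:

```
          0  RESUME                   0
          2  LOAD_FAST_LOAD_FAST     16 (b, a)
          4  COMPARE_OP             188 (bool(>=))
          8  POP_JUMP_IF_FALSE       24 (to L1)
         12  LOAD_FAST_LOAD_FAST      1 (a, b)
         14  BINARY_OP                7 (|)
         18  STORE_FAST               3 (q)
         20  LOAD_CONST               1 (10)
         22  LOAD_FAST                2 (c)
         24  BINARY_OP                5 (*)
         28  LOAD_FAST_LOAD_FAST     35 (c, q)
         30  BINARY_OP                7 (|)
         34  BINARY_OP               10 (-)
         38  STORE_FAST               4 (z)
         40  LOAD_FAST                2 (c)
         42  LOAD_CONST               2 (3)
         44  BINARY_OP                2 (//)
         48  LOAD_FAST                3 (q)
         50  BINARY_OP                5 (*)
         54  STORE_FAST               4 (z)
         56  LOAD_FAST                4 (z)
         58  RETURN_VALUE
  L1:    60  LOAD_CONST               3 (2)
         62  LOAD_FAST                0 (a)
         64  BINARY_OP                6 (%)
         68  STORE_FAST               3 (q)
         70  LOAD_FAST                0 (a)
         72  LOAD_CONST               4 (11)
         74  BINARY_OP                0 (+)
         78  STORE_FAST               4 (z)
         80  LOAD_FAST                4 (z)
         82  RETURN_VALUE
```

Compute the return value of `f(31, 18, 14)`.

42

LOAD_FAST_LOAD_FAST b,a → push 18,31. Stack: [18, 31]
COMPARE_OP bool(>=) → 18 vs 31 = False. Stack: [False]
POP_JUMP_IF_FALSE → pop False; jump. Stack: []
LOAD_CONST → push 2. Stack: [2]
LOAD_FAST a → push 31. Stack: [2, 31]
BINARY_OP % → 2 % 31 = 2. Stack: [2]
STORE_FAST q → q=2. Stack: []
LOAD_FAST a → push 31. Stack: [31]
LOAD_CONST → push 11. Stack: [31, 11]
BINARY_OP + → 31 + 11 = 42. Stack: [42]
STORE_FAST z → z=42. Stack: []
LOAD_FAST z → push 42. Stack: [42]
RETURN_VALUE → return 42.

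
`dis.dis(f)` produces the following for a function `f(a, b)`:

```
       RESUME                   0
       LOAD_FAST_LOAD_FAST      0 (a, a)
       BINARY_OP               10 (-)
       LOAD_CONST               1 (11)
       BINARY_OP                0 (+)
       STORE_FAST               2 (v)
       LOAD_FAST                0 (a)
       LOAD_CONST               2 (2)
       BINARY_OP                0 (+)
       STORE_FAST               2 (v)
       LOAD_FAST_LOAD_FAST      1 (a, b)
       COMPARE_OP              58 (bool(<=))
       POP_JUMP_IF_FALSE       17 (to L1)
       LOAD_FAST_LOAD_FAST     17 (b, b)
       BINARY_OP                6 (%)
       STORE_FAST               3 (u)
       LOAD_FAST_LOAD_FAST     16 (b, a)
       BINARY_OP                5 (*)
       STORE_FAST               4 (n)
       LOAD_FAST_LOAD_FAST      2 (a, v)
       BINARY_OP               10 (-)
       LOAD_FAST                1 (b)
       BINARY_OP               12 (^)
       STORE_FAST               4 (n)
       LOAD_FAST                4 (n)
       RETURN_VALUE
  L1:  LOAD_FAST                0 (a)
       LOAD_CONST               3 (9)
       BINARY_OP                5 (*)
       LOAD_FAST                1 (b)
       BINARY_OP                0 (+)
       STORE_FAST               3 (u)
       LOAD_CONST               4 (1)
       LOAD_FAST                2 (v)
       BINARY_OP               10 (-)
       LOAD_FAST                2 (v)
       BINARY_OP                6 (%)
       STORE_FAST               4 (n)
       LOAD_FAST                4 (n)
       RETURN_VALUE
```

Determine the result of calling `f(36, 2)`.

LOAD_FAST_LOAD_FAST a,a → push 36,36. Stack: [36, 36]
BINARY_OP - → 36 - 36 = 0. Stack: [0]
LOAD_CONST → push 11. Stack: [0, 11]
BINARY_OP + → 0 + 11 = 11. Stack: [11]
STORE_FAST v → v=11. Stack: []
LOAD_FAST a → push 36. Stack: [36]
LOAD_CONST → push 2. Stack: [36, 2]
BINARY_OP + → 36 + 2 = 38. Stack: [38]
STORE_FAST v → v=38. Stack: []
LOAD_FAST_LOAD_FAST a,b → push 36,2. Stack: [36, 2]
COMPARE_OP bool(<=) → 36 vs 2 = False. Stack: [False]
POP_JUMP_IF_FALSE → pop False; jump. Stack: []
LOAD_FAST a → push 36. Stack: [36]
LOAD_CONST → push 9. Stack: [36, 9]
BINARY_OP * → 36 * 9 = 324. Stack: [324]
LOAD_FAST b → push 2. Stack: [324, 2]
BINARY_OP + → 324 + 2 = 326. Stack: [326]
STORE_FAST u → u=326. Stack: []
LOAD_CONST → push 1. Stack: [1]
LOAD_FAST v → push 38. Stack: [1, 38]
BINARY_OP - → 1 - 38 = -37. Stack: [-37]
LOAD_FAST v → push 38. Stack: [-37, 38]
BINARY_OP % → -37 % 38 = 1. Stack: [1]
STORE_FAST n → n=1. Stack: []
LOAD_FAST n → push 1. Stack: [1]
RETURN_VALUE → return 1.

1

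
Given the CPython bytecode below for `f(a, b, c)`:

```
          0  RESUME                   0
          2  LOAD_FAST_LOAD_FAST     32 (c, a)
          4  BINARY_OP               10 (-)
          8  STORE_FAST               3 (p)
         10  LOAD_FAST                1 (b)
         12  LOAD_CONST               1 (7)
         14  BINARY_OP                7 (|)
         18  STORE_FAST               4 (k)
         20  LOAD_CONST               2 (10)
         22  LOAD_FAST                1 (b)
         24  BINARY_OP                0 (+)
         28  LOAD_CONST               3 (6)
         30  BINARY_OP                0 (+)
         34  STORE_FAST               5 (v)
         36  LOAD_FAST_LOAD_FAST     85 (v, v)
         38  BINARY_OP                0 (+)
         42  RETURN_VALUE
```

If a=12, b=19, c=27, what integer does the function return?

LOAD_FAST_LOAD_FAST c,a → push 27,12. Stack: [27, 12]
BINARY_OP - → 27 - 12 = 15. Stack: [15]
STORE_FAST p → p=15. Stack: []
LOAD_FAST b → push 19. Stack: [19]
LOAD_CONST → push 7. Stack: [19, 7]
BINARY_OP | → 19 | 7 = 23. Stack: [23]
STORE_FAST k → k=23. Stack: []
LOAD_CONST → push 10. Stack: [10]
LOAD_FAST b → push 19. Stack: [10, 19]
BINARY_OP + → 10 + 19 = 29. Stack: [29]
LOAD_CONST → push 6. Stack: [29, 6]
BINARY_OP + → 29 + 6 = 35. Stack: [35]
STORE_FAST v → v=35. Stack: []
LOAD_FAST_LOAD_FAST v,v → push 35,35. Stack: [35, 35]
BINARY_OP + → 35 + 35 = 70. Stack: [70]
RETURN_VALUE → return 70.

70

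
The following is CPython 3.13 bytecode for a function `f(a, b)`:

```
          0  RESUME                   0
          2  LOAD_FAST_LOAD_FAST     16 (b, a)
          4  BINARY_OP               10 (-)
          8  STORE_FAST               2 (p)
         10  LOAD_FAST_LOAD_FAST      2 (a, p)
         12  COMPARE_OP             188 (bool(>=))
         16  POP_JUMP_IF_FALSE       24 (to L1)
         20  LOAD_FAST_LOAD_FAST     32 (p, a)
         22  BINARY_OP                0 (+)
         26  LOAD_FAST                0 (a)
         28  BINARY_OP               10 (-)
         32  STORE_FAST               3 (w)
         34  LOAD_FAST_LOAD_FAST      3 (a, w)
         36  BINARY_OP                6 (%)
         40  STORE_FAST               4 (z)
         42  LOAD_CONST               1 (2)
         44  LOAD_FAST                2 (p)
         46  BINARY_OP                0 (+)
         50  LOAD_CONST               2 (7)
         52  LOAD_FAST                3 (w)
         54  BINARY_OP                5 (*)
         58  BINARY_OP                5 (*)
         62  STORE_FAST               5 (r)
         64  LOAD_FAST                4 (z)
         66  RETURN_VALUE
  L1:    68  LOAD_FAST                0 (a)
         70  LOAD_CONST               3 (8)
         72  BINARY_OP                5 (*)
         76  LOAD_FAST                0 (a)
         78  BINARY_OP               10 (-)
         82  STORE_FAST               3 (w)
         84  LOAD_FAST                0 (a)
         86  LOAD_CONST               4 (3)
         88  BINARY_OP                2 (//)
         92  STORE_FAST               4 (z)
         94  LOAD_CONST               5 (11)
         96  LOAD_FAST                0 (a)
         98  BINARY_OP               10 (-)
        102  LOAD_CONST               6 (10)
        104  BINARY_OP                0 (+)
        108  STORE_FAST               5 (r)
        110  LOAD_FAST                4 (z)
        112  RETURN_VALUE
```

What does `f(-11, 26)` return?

-4

LOAD_FAST_LOAD_FAST b,a → push 26,-11. Stack: [26, -11]
BINARY_OP - → 26 - -11 = 37. Stack: [37]
STORE_FAST p → p=37. Stack: []
LOAD_FAST_LOAD_FAST a,p → push -11,37. Stack: [-11, 37]
COMPARE_OP bool(>=) → -11 vs 37 = False. Stack: [False]
POP_JUMP_IF_FALSE → pop False; jump. Stack: []
LOAD_FAST a → push -11. Stack: [-11]
LOAD_CONST → push 8. Stack: [-11, 8]
BINARY_OP * → -11 * 8 = -88. Stack: [-88]
LOAD_FAST a → push -11. Stack: [-88, -11]
BINARY_OP - → -88 - -11 = -77. Stack: [-77]
STORE_FAST w → w=-77. Stack: []
LOAD_FAST a → push -11. Stack: [-11]
LOAD_CONST → push 3. Stack: [-11, 3]
BINARY_OP // → -11 // 3 = -4. Stack: [-4]
STORE_FAST z → z=-4. Stack: []
LOAD_CONST → push 11. Stack: [11]
LOAD_FAST a → push -11. Stack: [11, -11]
BINARY_OP - → 11 - -11 = 22. Stack: [22]
LOAD_CONST → push 10. Stack: [22, 10]
BINARY_OP + → 22 + 10 = 32. Stack: [32]
STORE_FAST r → r=32. Stack: []
LOAD_FAST z → push -4. Stack: [-4]
RETURN_VALUE → return -4.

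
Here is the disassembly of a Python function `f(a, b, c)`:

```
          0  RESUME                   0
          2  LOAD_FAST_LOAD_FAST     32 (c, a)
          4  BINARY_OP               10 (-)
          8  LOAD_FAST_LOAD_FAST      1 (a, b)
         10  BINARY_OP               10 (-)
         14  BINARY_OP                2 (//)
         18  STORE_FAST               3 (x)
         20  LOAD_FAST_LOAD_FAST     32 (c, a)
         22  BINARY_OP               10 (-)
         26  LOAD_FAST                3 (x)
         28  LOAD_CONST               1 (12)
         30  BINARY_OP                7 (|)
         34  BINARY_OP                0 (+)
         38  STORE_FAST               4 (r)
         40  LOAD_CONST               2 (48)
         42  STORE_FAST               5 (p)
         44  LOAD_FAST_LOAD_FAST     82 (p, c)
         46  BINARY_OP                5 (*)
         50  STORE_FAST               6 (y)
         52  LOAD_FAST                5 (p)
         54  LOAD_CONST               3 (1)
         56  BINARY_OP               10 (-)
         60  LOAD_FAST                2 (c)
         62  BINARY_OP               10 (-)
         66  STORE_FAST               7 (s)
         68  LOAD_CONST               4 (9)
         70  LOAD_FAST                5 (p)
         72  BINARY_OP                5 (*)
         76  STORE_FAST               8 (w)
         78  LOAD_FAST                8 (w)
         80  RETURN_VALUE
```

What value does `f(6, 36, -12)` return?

LOAD_FAST_LOAD_FAST c,a → push -12,6. Stack: [-12, 6]
BINARY_OP - → -12 - 6 = -18. Stack: [-18]
LOAD_FAST_LOAD_FAST a,b → push 6,36. Stack: [-18, 6, 36]
BINARY_OP - → 6 - 36 = -30. Stack: [-18, -30]
BINARY_OP // → -18 // -30 = 0. Stack: [0]
STORE_FAST x → x=0. Stack: []
LOAD_FAST_LOAD_FAST c,a → push -12,6. Stack: [-12, 6]
BINARY_OP - → -12 - 6 = -18. Stack: [-18]
LOAD_FAST x → push 0. Stack: [-18, 0]
LOAD_CONST → push 12. Stack: [-18, 0, 12]
BINARY_OP | → 0 | 12 = 12. Stack: [-18, 12]
BINARY_OP + → -18 + 12 = -6. Stack: [-6]
STORE_FAST r → r=-6. Stack: []
LOAD_CONST → push 48. Stack: [48]
STORE_FAST p → p=48. Stack: []
LOAD_FAST_LOAD_FAST p,c → push 48,-12. Stack: [48, -12]
BINARY_OP * → 48 * -12 = -576. Stack: [-576]
STORE_FAST y → y=-576. Stack: []
LOAD_FAST p → push 48. Stack: [48]
LOAD_CONST → push 1. Stack: [48, 1]
BINARY_OP - → 48 - 1 = 47. Stack: [47]
LOAD_FAST c → push -12. Stack: [47, -12]
BINARY_OP - → 47 - -12 = 59. Stack: [59]
STORE_FAST s → s=59. Stack: []
LOAD_CONST → push 9. Stack: [9]
LOAD_FAST p → push 48. Stack: [9, 48]
BINARY_OP * → 9 * 48 = 432. Stack: [432]
STORE_FAST w → w=432. Stack: []
LOAD_FAST w → push 432. Stack: [432]
RETURN_VALUE → return 432.

432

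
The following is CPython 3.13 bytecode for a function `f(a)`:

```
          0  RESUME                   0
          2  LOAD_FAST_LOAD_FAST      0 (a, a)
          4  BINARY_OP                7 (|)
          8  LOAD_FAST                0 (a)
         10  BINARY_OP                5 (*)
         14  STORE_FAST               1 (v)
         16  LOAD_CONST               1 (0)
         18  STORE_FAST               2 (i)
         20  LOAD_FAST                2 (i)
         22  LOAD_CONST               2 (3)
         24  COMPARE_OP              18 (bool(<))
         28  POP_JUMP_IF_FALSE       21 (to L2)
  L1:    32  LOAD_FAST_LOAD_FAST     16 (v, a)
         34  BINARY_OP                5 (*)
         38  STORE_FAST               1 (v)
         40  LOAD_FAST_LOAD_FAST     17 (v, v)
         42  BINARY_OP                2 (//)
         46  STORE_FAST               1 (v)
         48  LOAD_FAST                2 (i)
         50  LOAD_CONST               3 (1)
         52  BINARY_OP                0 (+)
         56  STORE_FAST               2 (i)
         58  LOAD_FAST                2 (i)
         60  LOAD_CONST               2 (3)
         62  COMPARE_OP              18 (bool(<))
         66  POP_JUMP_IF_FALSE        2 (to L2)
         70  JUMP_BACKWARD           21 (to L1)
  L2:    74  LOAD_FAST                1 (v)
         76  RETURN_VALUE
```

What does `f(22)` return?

1

LOAD_FAST_LOAD_FAST a,a → push 22,22. Stack: [22, 22]
BINARY_OP | → 22 | 22 = 22. Stack: [22]
LOAD_FAST a → push 22. Stack: [22, 22]
BINARY_OP * → 22 * 22 = 484. Stack: [484]
STORE_FAST v → v=484. Stack: []
LOAD_CONST → push 0. Stack: [0]
STORE_FAST i → i=0. Stack: []
LOAD_FAST i → push 0. Stack: [0]
LOAD_CONST → push 3. Stack: [0, 3]
COMPARE_OP bool(<) → 0 vs 3 = True. Stack: [True]
POP_JUMP_IF_FALSE → pop True; no jump. Stack: []
LOAD_FAST_LOAD_FAST v,a → push 484,22. Stack: [484, 22]
BINARY_OP * → 484 * 22 = 10648. Stack: [10648]
STORE_FAST v → v=10648. Stack: []
LOAD_FAST_LOAD_FAST v,v → push 10648,10648. Stack: [10648, 10648]
BINARY_OP // → 10648 // 10648 = 1. Stack: [1]
STORE_FAST v → v=1. Stack: []
LOAD_FAST i → push 0. Stack: [0]
LOAD_CONST → push 1. Stack: [0, 1]
BINARY_OP + → 0 + 1 = 1. Stack: [1]
STORE_FAST i → i=1. Stack: []
LOAD_FAST i → push 1. Stack: [1]
LOAD_CONST → push 3. Stack: [1, 3]
COMPARE_OP bool(<) → 1 vs 3 = True. Stack: [True]
POP_JUMP_IF_FALSE → pop True; no jump. Stack: []
LOAD_FAST_LOAD_FAST v,a → push 1,22. Stack: [1, 22]
BINARY_OP * → 1 * 22 = 22. Stack: [22]
STORE_FAST v → v=22. Stack: []
LOAD_FAST_LOAD_FAST v,v → push 22,22. Stack: [22, 22]
BINARY_OP // → 22 // 22 = 1. Stack: [1]
STORE_FAST v → v=1. Stack: []
LOAD_FAST i → push 1. Stack: [1]
LOAD_CONST → push 1. Stack: [1, 1]
BINARY_OP + → 1 + 1 = 2. Stack: [2]
STORE_FAST i → i=2. Stack: []
LOAD_FAST i → push 2. Stack: [2]
LOAD_CONST → push 3. Stack: [2, 3]
COMPARE_OP bool(<) → 2 vs 3 = True. Stack: [True]
POP_JUMP_IF_FALSE → pop True; no jump. Stack: []
LOAD_FAST_LOAD_FAST v,a → push 1,22. Stack: [1, 22]
BINARY_OP * → 1 * 22 = 22. Stack: [22]
STORE_FAST v → v=22. Stack: []
LOAD_FAST_LOAD_FAST v,v → push 22,22. Stack: [22, 22]
BINARY_OP // → 22 // 22 = 1. Stack: [1]
STORE_FAST v → v=1. Stack: []
LOAD_FAST i → push 2. Stack: [2]
LOAD_CONST → push 1. Stack: [2, 1]
BINARY_OP + → 2 + 1 = 3. Stack: [3]
STORE_FAST i → i=3. Stack: []
LOAD_FAST i → push 3. Stack: [3]
LOAD_CONST → push 3. Stack: [3, 3]
COMPARE_OP bool(<) → 3 vs 3 = False. Stack: [False]
POP_JUMP_IF_FALSE → pop False; jump. Stack: []
LOAD_FAST v → push 1. Stack: [1]
RETURN_VALUE → return 1.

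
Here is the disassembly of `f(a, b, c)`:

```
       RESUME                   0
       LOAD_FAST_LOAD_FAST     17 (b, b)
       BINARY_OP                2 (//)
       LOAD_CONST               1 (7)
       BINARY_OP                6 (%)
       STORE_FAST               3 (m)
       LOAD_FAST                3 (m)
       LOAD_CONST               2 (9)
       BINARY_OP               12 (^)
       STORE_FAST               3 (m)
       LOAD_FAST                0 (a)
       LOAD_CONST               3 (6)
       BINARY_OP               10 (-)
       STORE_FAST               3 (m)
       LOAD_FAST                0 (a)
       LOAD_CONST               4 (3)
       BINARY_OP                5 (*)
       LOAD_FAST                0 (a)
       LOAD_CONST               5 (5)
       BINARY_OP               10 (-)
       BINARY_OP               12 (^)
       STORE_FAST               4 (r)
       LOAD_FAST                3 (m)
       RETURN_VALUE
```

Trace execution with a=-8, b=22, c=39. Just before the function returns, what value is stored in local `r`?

27

LOAD_FAST_LOAD_FAST b,b → push 22,22. Stack: [22, 22]
BINARY_OP // → 22 // 22 = 1. Stack: [1]
LOAD_CONST → push 7. Stack: [1, 7]
BINARY_OP % → 1 % 7 = 1. Stack: [1]
STORE_FAST m → m=1. Stack: []
LOAD_FAST m → push 1. Stack: [1]
LOAD_CONST → push 9. Stack: [1, 9]
BINARY_OP ^ → 1 ^ 9 = 8. Stack: [8]
STORE_FAST m → m=8. Stack: []
LOAD_FAST a → push -8. Stack: [-8]
LOAD_CONST → push 6. Stack: [-8, 6]
BINARY_OP - → -8 - 6 = -14. Stack: [-14]
STORE_FAST m → m=-14. Stack: []
LOAD_FAST a → push -8. Stack: [-8]
LOAD_CONST → push 3. Stack: [-8, 3]
BINARY_OP * → -8 * 3 = -24. Stack: [-24]
LOAD_FAST a → push -8. Stack: [-24, -8]
LOAD_CONST → push 5. Stack: [-24, -8, 5]
BINARY_OP - → -8 - 5 = -13. Stack: [-24, -13]
BINARY_OP ^ → -24 ^ -13 = 27. Stack: [27]
STORE_FAST r → r=27. Stack: []
LOAD_FAST m → push -14. Stack: [-14]
RETURN_VALUE → return -14.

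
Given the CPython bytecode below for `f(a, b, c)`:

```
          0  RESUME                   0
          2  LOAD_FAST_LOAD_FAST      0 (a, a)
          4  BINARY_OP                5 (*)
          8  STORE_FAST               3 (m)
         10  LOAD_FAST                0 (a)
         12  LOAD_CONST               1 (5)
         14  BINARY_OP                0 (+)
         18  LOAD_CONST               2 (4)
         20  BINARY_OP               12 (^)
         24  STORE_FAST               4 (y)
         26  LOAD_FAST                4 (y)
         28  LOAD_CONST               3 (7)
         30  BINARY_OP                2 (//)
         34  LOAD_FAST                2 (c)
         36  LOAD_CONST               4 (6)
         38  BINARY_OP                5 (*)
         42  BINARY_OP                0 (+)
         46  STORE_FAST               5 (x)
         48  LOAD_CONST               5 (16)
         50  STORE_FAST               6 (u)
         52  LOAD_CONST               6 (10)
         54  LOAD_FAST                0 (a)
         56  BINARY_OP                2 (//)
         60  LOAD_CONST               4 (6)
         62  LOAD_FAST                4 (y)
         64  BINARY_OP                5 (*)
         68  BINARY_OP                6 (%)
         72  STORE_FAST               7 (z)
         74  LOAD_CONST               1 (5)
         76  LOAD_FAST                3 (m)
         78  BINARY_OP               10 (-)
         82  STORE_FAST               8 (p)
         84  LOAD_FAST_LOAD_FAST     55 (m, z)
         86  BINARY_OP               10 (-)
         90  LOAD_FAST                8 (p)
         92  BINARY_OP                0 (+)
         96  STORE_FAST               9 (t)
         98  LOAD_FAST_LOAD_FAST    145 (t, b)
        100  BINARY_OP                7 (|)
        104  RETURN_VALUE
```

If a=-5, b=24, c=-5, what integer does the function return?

LOAD_FAST_LOAD_FAST a,a → push -5,-5. Stack: [-5, -5]
BINARY_OP * → -5 * -5 = 25. Stack: [25]
STORE_FAST m → m=25. Stack: []
LOAD_FAST a → push -5. Stack: [-5]
LOAD_CONST → push 5. Stack: [-5, 5]
BINARY_OP + → -5 + 5 = 0. Stack: [0]
LOAD_CONST → push 4. Stack: [0, 4]
BINARY_OP ^ → 0 ^ 4 = 4. Stack: [4]
STORE_FAST y → y=4. Stack: []
LOAD_FAST y → push 4. Stack: [4]
LOAD_CONST → push 7. Stack: [4, 7]
BINARY_OP // → 4 // 7 = 0. Stack: [0]
LOAD_FAST c → push -5. Stack: [0, -5]
LOAD_CONST → push 6. Stack: [0, -5, 6]
BINARY_OP * → -5 * 6 = -30. Stack: [0, -30]
BINARY_OP + → 0 + -30 = -30. Stack: [-30]
STORE_FAST x → x=-30. Stack: []
LOAD_CONST → push 16. Stack: [16]
STORE_FAST u → u=16. Stack: []
LOAD_CONST → push 10. Stack: [10]
LOAD_FAST a → push -5. Stack: [10, -5]
BINARY_OP // → 10 // -5 = -2. Stack: [-2]
LOAD_CONST → push 6. Stack: [-2, 6]
LOAD_FAST y → push 4. Stack: [-2, 6, 4]
BINARY_OP * → 6 * 4 = 24. Stack: [-2, 24]
BINARY_OP % → -2 % 24 = 22. Stack: [22]
STORE_FAST z → z=22. Stack: []
LOAD_CONST → push 5. Stack: [5]
LOAD_FAST m → push 25. Stack: [5, 25]
BINARY_OP - → 5 - 25 = -20. Stack: [-20]
STORE_FAST p → p=-20. Stack: []
LOAD_FAST_LOAD_FAST m,z → push 25,22. Stack: [25, 22]
BINARY_OP - → 25 - 22 = 3. Stack: [3]
LOAD_FAST p → push -20. Stack: [3, -20]
BINARY_OP + → 3 + -20 = -17. Stack: [-17]
STORE_FAST t → t=-17. Stack: []
LOAD_FAST_LOAD_FAST t,b → push -17,24. Stack: [-17, 24]
BINARY_OP | → -17 | 24 = -1. Stack: [-1]
RETURN_VALUE → return -1.

-1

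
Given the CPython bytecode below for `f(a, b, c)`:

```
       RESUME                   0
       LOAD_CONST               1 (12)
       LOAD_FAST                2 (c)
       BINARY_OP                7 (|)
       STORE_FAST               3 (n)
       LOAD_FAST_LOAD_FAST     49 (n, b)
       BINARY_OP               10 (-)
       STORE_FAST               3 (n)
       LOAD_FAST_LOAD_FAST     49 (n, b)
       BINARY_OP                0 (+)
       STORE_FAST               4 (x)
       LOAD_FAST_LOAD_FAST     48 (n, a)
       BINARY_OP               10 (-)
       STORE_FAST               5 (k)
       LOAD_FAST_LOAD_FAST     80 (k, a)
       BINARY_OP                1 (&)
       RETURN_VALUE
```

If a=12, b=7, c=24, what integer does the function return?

LOAD_CONST → push 12. Stack: [12]
LOAD_FAST c → push 24. Stack: [12, 24]
BINARY_OP | → 12 | 24 = 28. Stack: [28]
STORE_FAST n → n=28. Stack: []
LOAD_FAST_LOAD_FAST n,b → push 28,7. Stack: [28, 7]
BINARY_OP - → 28 - 7 = 21. Stack: [21]
STORE_FAST n → n=21. Stack: []
LOAD_FAST_LOAD_FAST n,b → push 21,7. Stack: [21, 7]
BINARY_OP + → 21 + 7 = 28. Stack: [28]
STORE_FAST x → x=28. Stack: []
LOAD_FAST_LOAD_FAST n,a → push 21,12. Stack: [21, 12]
BINARY_OP - → 21 - 12 = 9. Stack: [9]
STORE_FAST k → k=9. Stack: []
LOAD_FAST_LOAD_FAST k,a → push 9,12. Stack: [9, 12]
BINARY_OP & → 9 & 12 = 8. Stack: [8]
RETURN_VALUE → return 8.

8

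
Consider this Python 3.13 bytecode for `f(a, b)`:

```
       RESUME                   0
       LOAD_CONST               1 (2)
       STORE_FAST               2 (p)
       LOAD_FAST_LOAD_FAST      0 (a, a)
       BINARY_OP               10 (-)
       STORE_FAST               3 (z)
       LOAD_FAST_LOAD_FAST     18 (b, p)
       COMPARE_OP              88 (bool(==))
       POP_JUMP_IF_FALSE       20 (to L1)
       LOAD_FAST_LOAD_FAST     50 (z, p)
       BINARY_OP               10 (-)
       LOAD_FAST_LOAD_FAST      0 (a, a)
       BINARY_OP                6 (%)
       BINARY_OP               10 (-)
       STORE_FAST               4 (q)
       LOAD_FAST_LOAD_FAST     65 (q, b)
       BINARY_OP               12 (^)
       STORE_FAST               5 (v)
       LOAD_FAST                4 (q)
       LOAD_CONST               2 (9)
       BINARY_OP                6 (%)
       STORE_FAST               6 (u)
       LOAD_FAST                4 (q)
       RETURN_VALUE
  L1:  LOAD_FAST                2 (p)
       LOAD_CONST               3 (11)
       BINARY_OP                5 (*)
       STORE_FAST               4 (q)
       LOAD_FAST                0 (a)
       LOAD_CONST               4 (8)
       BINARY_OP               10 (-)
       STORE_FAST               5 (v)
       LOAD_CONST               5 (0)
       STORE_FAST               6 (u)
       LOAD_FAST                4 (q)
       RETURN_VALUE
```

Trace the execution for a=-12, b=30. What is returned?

22

LOAD_CONST → push 2. Stack: [2]
STORE_FAST p → p=2. Stack: []
LOAD_FAST_LOAD_FAST a,a → push -12,-12. Stack: [-12, -12]
BINARY_OP - → -12 - -12 = 0. Stack: [0]
STORE_FAST z → z=0. Stack: []
LOAD_FAST_LOAD_FAST b,p → push 30,2. Stack: [30, 2]
COMPARE_OP bool(==) → 30 vs 2 = False. Stack: [False]
POP_JUMP_IF_FALSE → pop False; jump. Stack: []
LOAD_FAST p → push 2. Stack: [2]
LOAD_CONST → push 11. Stack: [2, 11]
BINARY_OP * → 2 * 11 = 22. Stack: [22]
STORE_FAST q → q=22. Stack: []
LOAD_FAST a → push -12. Stack: [-12]
LOAD_CONST → push 8. Stack: [-12, 8]
BINARY_OP - → -12 - 8 = -20. Stack: [-20]
STORE_FAST v → v=-20. Stack: []
LOAD_CONST → push 0. Stack: [0]
STORE_FAST u → u=0. Stack: []
LOAD_FAST q → push 22. Stack: [22]
RETURN_VALUE → return 22.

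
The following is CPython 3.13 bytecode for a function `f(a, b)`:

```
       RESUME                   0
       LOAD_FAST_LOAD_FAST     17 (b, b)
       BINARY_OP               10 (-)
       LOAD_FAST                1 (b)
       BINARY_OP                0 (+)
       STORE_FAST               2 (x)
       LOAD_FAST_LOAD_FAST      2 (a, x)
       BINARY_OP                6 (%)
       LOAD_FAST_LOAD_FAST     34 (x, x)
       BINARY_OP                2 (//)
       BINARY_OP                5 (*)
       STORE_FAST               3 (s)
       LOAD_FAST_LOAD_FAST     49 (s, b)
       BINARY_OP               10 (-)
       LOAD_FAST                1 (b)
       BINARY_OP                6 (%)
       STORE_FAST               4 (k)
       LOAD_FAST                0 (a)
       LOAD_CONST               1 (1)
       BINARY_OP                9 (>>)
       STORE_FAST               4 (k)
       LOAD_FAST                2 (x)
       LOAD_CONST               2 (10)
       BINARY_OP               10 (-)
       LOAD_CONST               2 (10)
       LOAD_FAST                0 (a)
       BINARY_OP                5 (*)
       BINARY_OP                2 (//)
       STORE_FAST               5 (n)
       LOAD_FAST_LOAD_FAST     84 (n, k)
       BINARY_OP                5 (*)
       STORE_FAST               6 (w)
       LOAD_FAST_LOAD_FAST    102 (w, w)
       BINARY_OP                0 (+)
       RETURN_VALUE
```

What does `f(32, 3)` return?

LOAD_FAST_LOAD_FAST b,b → push 3,3. Stack: [3, 3]
BINARY_OP - → 3 - 3 = 0. Stack: [0]
LOAD_FAST b → push 3. Stack: [0, 3]
BINARY_OP + → 0 + 3 = 3. Stack: [3]
STORE_FAST x → x=3. Stack: []
LOAD_FAST_LOAD_FAST a,x → push 32,3. Stack: [32, 3]
BINARY_OP % → 32 % 3 = 2. Stack: [2]
LOAD_FAST_LOAD_FAST x,x → push 3,3. Stack: [2, 3, 3]
BINARY_OP // → 3 // 3 = 1. Stack: [2, 1]
BINARY_OP * → 2 * 1 = 2. Stack: [2]
STORE_FAST s → s=2. Stack: []
LOAD_FAST_LOAD_FAST s,b → push 2,3. Stack: [2, 3]
BINARY_OP - → 2 - 3 = -1. Stack: [-1]
LOAD_FAST b → push 3. Stack: [-1, 3]
BINARY_OP % → -1 % 3 = 2. Stack: [2]
STORE_FAST k → k=2. Stack: []
LOAD_FAST a → push 32. Stack: [32]
LOAD_CONST → push 1. Stack: [32, 1]
BINARY_OP >> → 32 >> 1 = 16. Stack: [16]
STORE_FAST k → k=16. Stack: []
LOAD_FAST x → push 3. Stack: [3]
LOAD_CONST → push 10. Stack: [3, 10]
BINARY_OP - → 3 - 10 = -7. Stack: [-7]
LOAD_CONST → push 10. Stack: [-7, 10]
LOAD_FAST a → push 32. Stack: [-7, 10, 32]
BINARY_OP * → 10 * 32 = 320. Stack: [-7, 320]
BINARY_OP // → -7 // 320 = -1. Stack: [-1]
STORE_FAST n → n=-1. Stack: []
LOAD_FAST_LOAD_FAST n,k → push -1,16. Stack: [-1, 16]
BINARY_OP * → -1 * 16 = -16. Stack: [-16]
STORE_FAST w → w=-16. Stack: []
LOAD_FAST_LOAD_FAST w,w → push -16,-16. Stack: [-16, -16]
BINARY_OP + → -16 + -16 = -32. Stack: [-32]
RETURN_VALUE → return -32.

-32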